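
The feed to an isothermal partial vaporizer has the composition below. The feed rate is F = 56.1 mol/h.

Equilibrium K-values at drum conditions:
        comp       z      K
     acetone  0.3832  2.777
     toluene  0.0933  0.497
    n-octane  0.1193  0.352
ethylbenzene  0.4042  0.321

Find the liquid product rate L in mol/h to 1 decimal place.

L = 42.4 mol/h

Material balance + equilibrium reduce to Σ zᵢ(Kᵢ−1)/(1+ψ(Kᵢ−1)) = 0.
g(0) = ΣzᵢKᵢ − 1 = 0.2823 and g(1) = 1 − Σzᵢ/Kᵢ = -0.9238, so a root lies in (0, 1).
Newton iteration, ψ⁰ = 0.58:
  ψ = 0.5800: g = -0.30754, g' = -0.9762 → ψ = 0.2650
  ψ = 0.2650: g = -0.01918, g' = -0.9408 → ψ = 0.2446
  ψ = 0.2446: g = 0.00016, g' = -0.9573 → ψ = 0.2448
Converged at ψ = 0.2448.
Then V = ψ·F = 0.2448·56.1 = 13.7 mol/h and L = F − V = 42.4 mol/h.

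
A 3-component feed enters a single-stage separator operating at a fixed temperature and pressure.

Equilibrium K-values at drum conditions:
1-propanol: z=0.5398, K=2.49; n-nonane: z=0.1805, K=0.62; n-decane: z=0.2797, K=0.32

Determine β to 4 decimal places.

Let β = V/F and solve Σ zᵢ(Kᵢ−1)/(1+β(Kᵢ−1)) = 0.
Feasibility: ΣzᵢKᵢ = 1.5455, Σzᵢ/Kᵢ = 1.3820 — both > 1, two phases present.
Newton–Raphson from β = 0.33:
  β = 0.3300: g = 0.21554, g' = -0.7876 → β = 0.6036
  β = 0.6036: g = 0.01181, g' = -0.7482 → β = 0.6194
Converged at β = 0.6194.

β = 0.6194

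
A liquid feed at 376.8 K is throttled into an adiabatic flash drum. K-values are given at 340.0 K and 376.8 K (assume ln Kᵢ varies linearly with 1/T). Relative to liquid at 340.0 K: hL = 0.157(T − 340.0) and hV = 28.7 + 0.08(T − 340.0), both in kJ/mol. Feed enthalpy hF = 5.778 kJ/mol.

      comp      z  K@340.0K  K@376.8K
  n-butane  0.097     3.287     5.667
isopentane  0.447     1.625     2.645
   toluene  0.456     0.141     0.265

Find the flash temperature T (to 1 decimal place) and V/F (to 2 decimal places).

Adiabatic flash: solve Rachford–Rice at each trial T, then check hF = ψ·hV(T) + (1−ψ)·hL(T).
  T = 340.0 K: K = (3.287, 1.625, 0.141), RR gives ψ = 0.117, H_out = 3.354 kJ/mol
  T = 376.8 K: K = (5.667, 2.645, 0.265), RR gives ψ = 0.508, H_out = 18.918 kJ/mol
  T = 358.4 K: K = (4.377, 2.099, 0.196), RR gives ψ = 0.346, H_out = 12.317 kJ/mol
  T = 349.2 K: K = (3.807, 1.853, 0.167), RR gives ψ = 0.245, H_out = 8.293 kJ/mol
  T = 344.6 K: K = (3.541, 1.737, 0.154), RR gives ψ = 0.185, H_out = 5.966 kJ/mol
  T = 342.3 K: K = (3.413, 1.680, 0.147), RR gives ψ = 0.152, H_out = 4.700 kJ/mol
Linear interpolation between T = 342.3 (H_out = 4.700) and T = 344.6 (H_out = 5.966) on hF = 5.778 gives T ≈ 344.3 K, at which ψ = 0.18.

T = 344.3 K, V/F = 0.18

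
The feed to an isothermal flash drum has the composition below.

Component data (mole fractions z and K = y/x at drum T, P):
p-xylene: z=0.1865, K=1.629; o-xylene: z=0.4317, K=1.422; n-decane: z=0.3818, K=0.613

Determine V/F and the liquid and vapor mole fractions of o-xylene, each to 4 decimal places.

V/F = 0.8011, x_o-xylene = 0.3226, y_o-xylene = 0.4588

Material balance + equilibrium reduce to Σ zᵢ(Kᵢ−1)/(1+V/F(Kᵢ−1)) = 0.
Check two-phase: ΣzᵢKᵢ = 1.1517 > 1 and Σzᵢ/Kᵢ = 1.0409 > 1, so g(0) = 0.1517 > 0 and g(1) = -0.0409 < 0.
Newton iteration, V/F⁰ = 0.62:
  V/F = 0.6200: g = 0.03439, g' = -0.1855 → V/F = 0.8054
  V/F = 0.8054: g = -0.00084, g' = -0.1960 → V/F = 0.8011
Converged at V/F = 0.8011.
Compositions from xᵢ = zᵢ/(1+V/F(Kᵢ−1)), yᵢ = Kᵢxᵢ:
  p-xylene: x = 0.1240, y = 0.2020
  o-xylene: x = 0.3226, y = 0.4588
  n-decane: x = 0.5534, y = 0.3392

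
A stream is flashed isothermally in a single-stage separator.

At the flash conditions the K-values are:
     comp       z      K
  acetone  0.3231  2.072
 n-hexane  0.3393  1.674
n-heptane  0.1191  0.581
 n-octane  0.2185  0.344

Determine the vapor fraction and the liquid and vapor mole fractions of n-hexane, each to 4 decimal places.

Newton–Raphson from ψ = 0.5:
  ψ = 0.5000: g = 0.12012, g' = -0.4853 → ψ = 0.7475
  ψ = 0.7475: g = -0.00957, g' = -0.5890 → ψ = 0.7313
  ψ = 0.7313: g = -0.00010, g' = -0.5767 → ψ = 0.7311
Converged at ψ = 0.7311.
Compositions from xᵢ = zᵢ/(1+ψ(Kᵢ−1)), yᵢ = Kᵢxᵢ:
  acetone: x = 0.1811, y = 0.3753
  n-hexane: x = 0.2273, y = 0.3805
  n-heptane: x = 0.1717, y = 0.0998
  n-octane: x = 0.4199, y = 0.1444

ψ = 0.7311, x_n-hexane = 0.2273, y_n-hexane = 0.3805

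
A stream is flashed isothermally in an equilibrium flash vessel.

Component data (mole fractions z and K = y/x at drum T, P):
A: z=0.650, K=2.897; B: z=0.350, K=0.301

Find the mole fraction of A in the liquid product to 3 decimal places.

Binary case is linear: z₁(K₁−1)(1+β(K₂−1)) + z₂(K₂−1)(1+β(K₁−1)) = 0
⇒ β = [z₁(K₁−1)+z₂(K₂−1)] / [−(K₁−1)(K₂−1)] = 0.9884/1.3260 = 0.745
Compositions from xᵢ = zᵢ/(1+β(Kᵢ−1)), yᵢ = Kᵢxᵢ:
  A: x = 0.269, y = 0.780
  B: x = 0.731, y = 0.220

x_A = 0.269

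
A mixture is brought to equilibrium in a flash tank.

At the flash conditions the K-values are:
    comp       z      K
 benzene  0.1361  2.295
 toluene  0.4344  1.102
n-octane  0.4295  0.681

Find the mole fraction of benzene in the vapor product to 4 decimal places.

Material balance + equilibrium reduce to Σ zᵢ(Kᵢ−1)/(1+ψ(Kᵢ−1)) = 0.
g(0) = ΣzᵢKᵢ − 1 = 0.0835 and g(1) = 1 − Σzᵢ/Kᵢ = -0.0842, so a root lies in (0, 1).
Newton–Raphson from ψ = 0.57:
  ψ = 0.5700: g = -0.02418, g' = -0.1449 → ψ = 0.4031
  ψ = 0.4031: g = 0.00114, g' = -0.1603 → ψ = 0.4102
Converged at ψ = 0.4102.
Compositions from xᵢ = zᵢ/(1+ψ(Kᵢ−1)), yᵢ = Kᵢxᵢ:
  benzene: x = 0.0889, y = 0.2040
  toluene: x = 0.4170, y = 0.4595
  n-octane: x = 0.4942, y = 0.3365

y_benzene = 0.2040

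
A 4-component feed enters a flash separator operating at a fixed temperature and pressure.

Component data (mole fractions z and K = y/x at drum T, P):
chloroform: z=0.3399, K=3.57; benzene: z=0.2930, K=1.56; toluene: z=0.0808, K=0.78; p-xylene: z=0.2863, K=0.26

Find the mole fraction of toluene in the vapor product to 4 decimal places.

y_toluene = 0.0739

Rachford–Rice: g(V/F) = Σ zᵢ(Kᵢ−1)/(1+V/F(Kᵢ−1)) = 0.
Feasibility: ΣzᵢKᵢ = 1.8080, Σzᵢ/Kᵢ = 1.4878 — both > 1, two phases present.
Iterate (Newton) starting at V/F = 0.69:
  V/F = 0.6900: g = -0.02053, g' = -0.9997 → V/F = 0.6695
  V/F = 0.6695: g = -0.00028, g' = -0.9731 → V/F = 0.6692
Converged at V/F = 0.6692.
Compositions from xᵢ = zᵢ/(1+V/F(Kᵢ−1)), yᵢ = Kᵢxᵢ:
  chloroform: x = 0.1250, y = 0.4462
  benzene: x = 0.2131, y = 0.3325
  toluene: x = 0.0947, y = 0.0739
  p-xylene: x = 0.5671, y = 0.1475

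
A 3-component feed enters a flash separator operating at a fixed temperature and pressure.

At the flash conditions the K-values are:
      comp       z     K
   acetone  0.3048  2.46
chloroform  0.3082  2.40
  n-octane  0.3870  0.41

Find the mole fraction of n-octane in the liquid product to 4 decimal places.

x_n-octane = 0.7078

Iterate (Newton) starting at β = 0.5:
  β = 0.5000: g = 0.18717, g' = -0.6971 → β = 0.7685
  β = 0.7685: g = -0.00016, g' = -0.7354 → β = 0.7683
Converged at β = 0.7683.
Compositions from xᵢ = zᵢ/(1+β(Kᵢ−1)), yᵢ = Kᵢxᵢ:
  acetone: x = 0.1437, y = 0.3534
  chloroform: x = 0.1485, y = 0.3564
  n-octane: x = 0.7078, y = 0.2902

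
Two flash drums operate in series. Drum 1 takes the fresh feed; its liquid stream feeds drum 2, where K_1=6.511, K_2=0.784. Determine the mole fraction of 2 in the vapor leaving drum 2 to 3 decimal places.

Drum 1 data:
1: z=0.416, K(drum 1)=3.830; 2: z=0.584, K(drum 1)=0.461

y_2 (drum 2) = 0.754

Drum 1:
Let ψ₁ = V/F and solve Σ zᵢ(Kᵢ−1)/(1+ψ₁(Kᵢ−1)) = 0.
g(0) = ΣzᵢKᵢ − 1 = 0.863 and g(1) = 1 − Σzᵢ/Kᵢ = -0.375, so a root lies in (0, 1).
Binary case is linear: z₁(K₁−1)(1+ψ₁(K₂−1)) + z₂(K₂−1)(1+ψ₁(K₁−1)) = 0
⇒ ψ₁ = [z₁(K₁−1)+z₂(K₂−1)] / [−(K₁−1)(K₂−1)] = 0.8625/1.5254 = 0.565
Drum-1 compositions:
  1: x = 0.160, y = 0.613
  2: x = 0.840, y = 0.387
Drum-2 feed = drum-1 liquid: z₂ = (0.1600, 0.8400).
Drum 2:
Binary case is linear: z₁(K₁−1)(1+ψ₂(K₂−1)) + z₂(K₂−1)(1+ψ₂(K₁−1)) = 0
⇒ ψ₂ = [z₁(K₁−1)+z₂(K₂−1)] / [−(K₁−1)(K₂−1)] = 0.7003/1.1904 = 0.588
  1: x = 0.038, y = 0.246
  2: x = 0.962, y = 0.754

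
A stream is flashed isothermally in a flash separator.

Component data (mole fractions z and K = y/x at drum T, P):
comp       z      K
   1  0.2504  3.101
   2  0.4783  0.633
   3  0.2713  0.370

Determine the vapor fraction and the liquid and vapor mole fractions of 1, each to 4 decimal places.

Newton–Raphson from ψ = 0.63:
  ψ = 0.6300: g = -0.28532, g' = -0.6098 → ψ = 0.1621
  ψ = 0.1621: g = 0.01546, g' = -0.8215 → ψ = 0.1809
  ψ = 0.1809: g = 0.00029, g' = -0.7914 → ψ = 0.1813
Converged at ψ = 0.1813.
Compositions from xᵢ = zᵢ/(1+ψ(Kᵢ−1)), yᵢ = Kᵢxᵢ:
  1: x = 0.1813, y = 0.5623
  2: x = 0.5124, y = 0.3243
  3: x = 0.3063, y = 0.1133

ψ = 0.1813, x_1 = 0.1813, y_1 = 0.5623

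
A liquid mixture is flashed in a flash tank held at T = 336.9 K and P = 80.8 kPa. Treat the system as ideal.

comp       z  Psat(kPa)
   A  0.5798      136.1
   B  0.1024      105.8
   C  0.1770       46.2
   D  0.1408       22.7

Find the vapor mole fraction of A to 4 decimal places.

y_A = 0.6718

Raoult's law: Kᵢ = Pᵢˢᵃᵗ/P = Pᵢˢᵃᵗ/80.8.
  K_A = 136.1/80.8 = 1.684406, K_B = 105.8/80.8 = 1.309406, K_C = 46.2/80.8 = 0.571782, K_D = 22.7/80.8 = 0.280941
Newton–Raphson from β = 0.66:
  β = 0.6600: g = 0.00131, g' = -0.4624 → β = 0.6628
Converged at β = 0.6628.
Compositions from xᵢ = zᵢ/(1+β(Kᵢ−1)), yᵢ = Kᵢxᵢ:
  A: x = 0.3989, y = 0.6718
  B: x = 0.0850, y = 0.1113
  C: x = 0.2471, y = 0.1413
  D: x = 0.2690, y = 0.0756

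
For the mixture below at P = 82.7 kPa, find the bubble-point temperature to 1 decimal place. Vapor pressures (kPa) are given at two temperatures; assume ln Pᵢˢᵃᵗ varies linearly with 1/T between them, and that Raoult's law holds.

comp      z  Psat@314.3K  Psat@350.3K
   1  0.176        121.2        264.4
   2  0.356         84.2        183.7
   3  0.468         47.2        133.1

T = 318.9 K

Bubble-point temperature: ΣzᵢPᵢˢᵃᵗ(T) = P. Interpolate ln Pᵢˢᵃᵗ = aᵢ + bᵢ/T.
  T = 314.3 K: ΣzᵢPᵢˢᵃᵗ = 73.40 kPa
  T = 350.3 K: ΣzᵢPᵢˢᵃᵗ = 174.22 kPa
  T = 332.3 K: ΣzᵢPᵢˢᵃᵗ = 115.55 kPa
  T = 323.3 K: ΣzᵢPᵢˢᵃᵗ = 92.63 kPa
  T = 318.8 K: ΣzᵢPᵢˢᵃᵗ = 82.58 kPa
  T = 321.1 K: ΣzᵢPᵢˢᵃᵗ = 87.60 kPa
Interpolating between 318.8 K and 321.1 K gives T ≈ 318.9 K.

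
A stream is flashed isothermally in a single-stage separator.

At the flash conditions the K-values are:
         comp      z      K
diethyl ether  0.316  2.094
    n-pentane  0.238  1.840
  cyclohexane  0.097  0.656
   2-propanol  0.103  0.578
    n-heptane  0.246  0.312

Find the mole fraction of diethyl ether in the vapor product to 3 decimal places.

y_diethyl ether = 0.422

Material balance + equilibrium reduce to Σ zᵢ(Kᵢ−1)/(1+β(Kᵢ−1)) = 0.
g(0) = ΣzᵢKᵢ − 1 = 0.300 and g(1) = 1 − Σzᵢ/Kᵢ = -0.395, so a root lies in (0, 1).
Newton–Raphson from β = 0.5:
  β = 0.500: g = 0.0109, g' = -0.558 → β = 0.519
Converged at β = 0.519.
Compositions from xᵢ = zᵢ/(1+β(Kᵢ−1)), yᵢ = Kᵢxᵢ:
  diethyl ether: x = 0.202, y = 0.422
  n-pentane: x = 0.166, y = 0.305
  cyclohexane: x = 0.118, y = 0.077
  2-propanol: x = 0.132, y = 0.076
  n-heptane: x = 0.383, y = 0.119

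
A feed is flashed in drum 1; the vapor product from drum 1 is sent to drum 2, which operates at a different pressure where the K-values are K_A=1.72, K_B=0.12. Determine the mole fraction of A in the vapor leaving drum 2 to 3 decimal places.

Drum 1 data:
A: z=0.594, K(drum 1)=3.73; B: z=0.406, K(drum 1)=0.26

Drum 1:
Rachford–Rice: g(ψ₁) = Σ zᵢ(Kᵢ−1)/(1+ψ₁(Kᵢ−1)) = 0.
Feasibility: ΣzᵢKᵢ = 2.321, Σzᵢ/Kᵢ = 1.721 — both > 1, two phases present.
Binary case is linear: z₁(K₁−1)(1+ψ₁(K₂−1)) + z₂(K₂−1)(1+ψ₁(K₁−1)) = 0
⇒ ψ₁ = [z₁(K₁−1)+z₂(K₂−1)] / [−(K₁−1)(K₂−1)] = 1.3212/2.0202 = 0.654
Drum-1 compositions:
  A: x = 0.213, y = 0.795
  B: x = 0.787, y = 0.205
Drum-2 feed = drum-1 vapor: z₂ = (0.7954, 0.2046).
Drum 2:
Binary case is linear: z₁(K₁−1)(1+ψ₂(K₂−1)) + z₂(K₂−1)(1+ψ₂(K₁−1)) = 0
⇒ ψ₂ = [z₁(K₁−1)+z₂(K₂−1)] / [−(K₁−1)(K₂−1)] = 0.3927/0.6336 = 0.620
  A: x = 0.550, y = 0.946
  B: x = 0.450, y = 0.054

y_A (drum 2) = 0.946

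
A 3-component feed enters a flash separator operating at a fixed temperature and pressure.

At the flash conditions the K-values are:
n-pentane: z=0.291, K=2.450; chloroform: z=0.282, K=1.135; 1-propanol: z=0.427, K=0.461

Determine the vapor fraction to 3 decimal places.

ψ = 0.422

Rachford–Rice: g(ψ) = Σ zᵢ(Kᵢ−1)/(1+ψ(Kᵢ−1)) = 0.
g(0) = ΣzᵢKᵢ − 1 = 0.230 and g(1) = 1 − Σzᵢ/Kᵢ = -0.293, so a root lies in (0, 1).
Newton iteration, ψ⁰ = 0.5:
  ψ = 0.500: g = -0.0348, g' = -0.443 → ψ = 0.421
  ψ = 0.421: g = 0.0001, g' = -0.448 → ψ = 0.422
Converged at ψ = 0.422.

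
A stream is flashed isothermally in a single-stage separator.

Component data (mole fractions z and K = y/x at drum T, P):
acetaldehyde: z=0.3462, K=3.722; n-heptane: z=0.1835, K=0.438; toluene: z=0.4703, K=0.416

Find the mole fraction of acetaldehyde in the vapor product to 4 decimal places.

y_acetaldehyde = 0.6518

Material balance + equilibrium reduce to Σ zᵢ(Kᵢ−1)/(1+ψ(Kᵢ−1)) = 0.
g(0) = ΣzᵢKᵢ − 1 = 0.5646 and g(1) = 1 − Σzᵢ/Kᵢ = -0.6425, so a root lies in (0, 1).
Iterate (Newton) starting at ψ = 0.36:
  ψ = 0.3600: g = -0.00110, g' = -1.0026 → ψ = 0.3589
Converged at ψ = 0.3589.
Compositions from xᵢ = zᵢ/(1+ψ(Kᵢ−1)), yᵢ = Kᵢxᵢ:
  acetaldehyde: x = 0.1751, y = 0.6518
  n-heptane: x = 0.2299, y = 0.1007
  toluene: x = 0.5950, y = 0.2475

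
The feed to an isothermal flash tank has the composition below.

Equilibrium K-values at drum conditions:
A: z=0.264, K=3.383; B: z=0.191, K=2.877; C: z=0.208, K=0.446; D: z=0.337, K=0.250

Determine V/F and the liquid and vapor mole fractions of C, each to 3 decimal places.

Material balance + equilibrium reduce to Σ zᵢ(Kᵢ−1)/(1+V/F(Kᵢ−1)) = 0.
Check two-phase: ΣzᵢKᵢ = 1.620 > 1 and Σzᵢ/Kᵢ = 1.959 > 1, so g(0) = 0.620 > 0 and g(1) = -0.959 < 0.
Newton iteration, V/F⁰ = 0.5:
  V/F = 0.500: g = -0.0918, g' = -1.099 → V/F = 0.416
Converged at V/F = 0.416.
Compositions from xᵢ = zᵢ/(1+V/F(Kᵢ−1)), yᵢ = Kᵢxᵢ:
  A: x = 0.133, y = 0.448
  B: x = 0.107, y = 0.309
  C: x = 0.270, y = 0.121
  D: x = 0.490, y = 0.122

V/F = 0.416, x_C = 0.270, y_C = 0.121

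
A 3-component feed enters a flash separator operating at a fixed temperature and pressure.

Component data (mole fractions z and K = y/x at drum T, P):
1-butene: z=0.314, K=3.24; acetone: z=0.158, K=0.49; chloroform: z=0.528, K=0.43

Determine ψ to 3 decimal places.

Let ψ = V/F and solve Σ zᵢ(Kᵢ−1)/(1+ψ(Kᵢ−1)) = 0.
g(0) = ΣzᵢKᵢ − 1 = 0.322 and g(1) = 1 − Σzᵢ/Kᵢ = -0.647, so a root lies in (0, 1).
Newton–Raphson from ψ = 0.5:
  ψ = 0.500: g = -0.1973, g' = -0.760 → ψ = 0.240
  ψ = 0.240: g = 0.0166, g' = -0.949 → ψ = 0.258
Converged at ψ = 0.258.

ψ = 0.258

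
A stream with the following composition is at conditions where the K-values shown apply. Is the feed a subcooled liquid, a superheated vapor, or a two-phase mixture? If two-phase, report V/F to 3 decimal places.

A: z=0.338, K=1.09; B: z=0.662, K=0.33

ΣzᵢKᵢ = 0.587; Σzᵢ/Kᵢ = 2.316.
Since ΣzᵢKᵢ < 1 the mixture is below its bubble point — single liquid phase.

subcooled liquid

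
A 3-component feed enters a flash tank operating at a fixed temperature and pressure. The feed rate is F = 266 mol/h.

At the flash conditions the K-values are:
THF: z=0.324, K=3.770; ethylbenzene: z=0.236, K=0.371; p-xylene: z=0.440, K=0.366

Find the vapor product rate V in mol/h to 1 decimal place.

V = 71.4 mol/h

Material balance + equilibrium reduce to Σ zᵢ(Kᵢ−1)/(1+ψ(Kᵢ−1)) = 0.
Check two-phase: ΣzᵢKᵢ = 1.470 > 1 and Σzᵢ/Kᵢ = 1.924 > 1, so g(0) = 0.470 > 0 and g(1) = -0.924 < 0.
Newton iteration, ψ⁰ = 0.5:
  ψ = 0.500: g = -0.2487, g' = -1.015 → ψ = 0.255
  ψ = 0.255: g = 0.0164, g' = -1.238 → ψ = 0.268
Converged at ψ = 0.268.
Then V = ψ·F = 0.2684·266 = 71.4 mol/h and L = F − V = 194.6 mol/h.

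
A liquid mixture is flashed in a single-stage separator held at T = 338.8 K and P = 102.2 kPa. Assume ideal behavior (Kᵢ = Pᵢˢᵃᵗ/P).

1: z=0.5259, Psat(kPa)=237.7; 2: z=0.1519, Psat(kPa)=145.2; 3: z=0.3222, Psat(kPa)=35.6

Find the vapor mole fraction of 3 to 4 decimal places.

y_3 = 0.2150

Raoult's law: Kᵢ = Pᵢˢᵃᵗ/P = Pᵢˢᵃᵗ/102.2.
  K_1 = 237.7/102.2 = 2.325832, K_2 = 145.2/102.2 = 1.420744, K_3 = 35.6/102.2 = 0.348337
Material balance + equilibrium reduce to Σ zᵢ(Kᵢ−1)/(1+ψ(Kᵢ−1)) = 0.
Check two-phase: ΣzᵢKᵢ = 1.5512 > 1 and Σzᵢ/Kᵢ = 1.2580 > 1, so g(0) = 0.5512 > 0 and g(1) = -0.2580 < 0.
Newton–Raphson from ψ = 0.55:
  ψ = 0.5500: g = 0.12786, g' = -0.6593 → ψ = 0.7439
  ψ = 0.7439: g = -0.00784, g' = -0.7654 → ψ = 0.7337
  ψ = 0.7337: g = -0.00005, g' = -0.7556 → ψ = 0.7336
Converged at ψ = 0.7336.
Compositions from xᵢ = zᵢ/(1+ψ(Kᵢ−1)), yᵢ = Kᵢxᵢ:
  1: x = 0.2666, y = 0.6201
  2: x = 0.1161, y = 0.1649
  3: x = 0.6173, y = 0.2150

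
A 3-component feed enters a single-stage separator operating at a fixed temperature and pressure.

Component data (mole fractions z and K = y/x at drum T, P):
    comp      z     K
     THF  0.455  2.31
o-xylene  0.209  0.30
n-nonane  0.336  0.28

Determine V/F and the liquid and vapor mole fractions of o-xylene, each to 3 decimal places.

V/F = 0.223, x_o-xylene = 0.248, y_o-xylene = 0.074

Material balance + equilibrium reduce to Σ zᵢ(Kᵢ−1)/(1+V/F(Kᵢ−1)) = 0.
Check two-phase: ΣzᵢKᵢ = 1.208 > 1 and Σzᵢ/Kᵢ = 2.094 > 1, so g(0) = 0.208 > 0 and g(1) = -1.094 < 0.
Iterate (Newton) starting at V/F = 0.56:
  V/F = 0.560: g = -0.3022, g' = -1.026 → V/F = 0.265
  V/F = 0.265: g = -0.0365, g' = -0.851 → V/F = 0.223
Converged at V/F = 0.223.
Compositions from xᵢ = zᵢ/(1+V/F(Kᵢ−1)), yᵢ = Kᵢxᵢ:
  THF: x = 0.352, y = 0.814
  o-xylene: x = 0.248, y = 0.074
  n-nonane: x = 0.400, y = 0.112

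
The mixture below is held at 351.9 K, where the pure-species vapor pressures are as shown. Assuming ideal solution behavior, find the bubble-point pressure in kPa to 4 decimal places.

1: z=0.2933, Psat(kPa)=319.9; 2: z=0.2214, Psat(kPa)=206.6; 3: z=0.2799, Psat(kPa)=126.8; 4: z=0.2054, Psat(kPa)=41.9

Pbub = 183.6655 kPa

At the bubble point ψ → 0, so ΣzᵢKᵢ = 1 with Kᵢ = Pᵢˢᵃᵗ/P ⇒ P = ΣzᵢPᵢˢᵃᵗ.
P = 0.2933·319.9 + 0.2214·206.6 + 0.2799·126.8 + 0.2054·41.9 = 183.6655 kPa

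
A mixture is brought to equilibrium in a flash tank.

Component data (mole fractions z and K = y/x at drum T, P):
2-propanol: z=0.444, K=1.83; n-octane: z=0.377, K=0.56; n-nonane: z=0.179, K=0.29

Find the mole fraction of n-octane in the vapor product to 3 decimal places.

Rachford–Rice: g(β) = Σ zᵢ(Kᵢ−1)/(1+β(Kᵢ−1)) = 0.
g(0) = ΣzᵢKᵢ − 1 = 0.076 and g(1) = 1 − Σzᵢ/Kᵢ = -0.533, so a root lies in (0, 1).
Iterate (Newton) starting at β = 0.5:
  β = 0.500: g = -0.1493, g' = -0.490 → β = 0.195
  β = 0.195: g = -0.0118, g' = -0.435 → β = 0.168
Converged at β = 0.168.
Compositions from xᵢ = zᵢ/(1+β(Kᵢ−1)), yᵢ = Kᵢxᵢ:
  2-propanol: x = 0.390, y = 0.713
  n-octane: x = 0.407, y = 0.228
  n-nonane: x = 0.203, y = 0.059

y_n-octane = 0.228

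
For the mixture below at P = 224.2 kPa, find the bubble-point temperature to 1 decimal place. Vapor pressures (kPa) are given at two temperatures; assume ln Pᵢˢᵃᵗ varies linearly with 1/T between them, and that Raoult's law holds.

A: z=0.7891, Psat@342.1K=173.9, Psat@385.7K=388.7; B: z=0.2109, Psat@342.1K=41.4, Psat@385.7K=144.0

T = 363.2 K

Bubble-point temperature: ΣzᵢPᵢˢᵃᵗ(T) = P. Interpolate ln Pᵢˢᵃᵗ = aᵢ + bᵢ/T.
  T = 342.1 K: ΣzᵢPᵢˢᵃᵗ = 145.96 kPa
  T = 385.7 K: ΣzᵢPᵢˢᵃᵗ = 337.09 kPa
  T = 363.9 K: ΣzᵢPᵢˢᵃᵗ = 227.06 kPa
  T = 353.0 K: ΣzᵢPᵢˢᵃᵗ = 183.22 kPa
  T = 358.4 K: ΣzᵢPᵢˢᵃᵗ = 204.08 kPa
  T = 361.1 K: ΣzᵢPᵢˢᵃᵗ = 215.14 kPa
Interpolating between 361.1 K and 363.9 K gives T ≈ 363.2 K.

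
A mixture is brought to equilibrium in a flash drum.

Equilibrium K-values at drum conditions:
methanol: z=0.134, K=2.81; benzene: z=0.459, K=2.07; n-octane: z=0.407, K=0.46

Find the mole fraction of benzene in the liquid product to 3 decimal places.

x_benzene = 0.253

Rachford–Rice: g(ψ) = Σ zᵢ(Kᵢ−1)/(1+ψ(Kᵢ−1)) = 0.
Feasibility: ΣzᵢKᵢ = 1.514, Σzᵢ/Kᵢ = 1.154 — both > 1, two phases present.
Iterate (Newton) starting at ψ = 0.56:
  ψ = 0.560: g = 0.1125, g' = -0.558 → ψ = 0.762
  ψ = 0.762: g = -0.0008, g' = -0.580 → ψ = 0.760
Converged at ψ = 0.760.
Compositions from xᵢ = zᵢ/(1+ψ(Kᵢ−1)), yᵢ = Kᵢxᵢ:
  methanol: x = 0.056, y = 0.158
  benzene: x = 0.253, y = 0.524
  n-octane: x = 0.691, y = 0.318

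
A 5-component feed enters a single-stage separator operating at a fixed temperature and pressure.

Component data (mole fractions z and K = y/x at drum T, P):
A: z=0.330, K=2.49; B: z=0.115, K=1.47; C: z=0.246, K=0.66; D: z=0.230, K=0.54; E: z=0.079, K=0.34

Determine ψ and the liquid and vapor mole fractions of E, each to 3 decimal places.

ψ = 0.521, x_E = 0.120, y_E = 0.041

Newton–Raphson from ψ = 0.55:
  ψ = 0.550: g = -0.0132, g' = -0.452 → ψ = 0.521
Converged at ψ = 0.521.
Compositions from xᵢ = zᵢ/(1+ψ(Kᵢ−1)), yᵢ = Kᵢxᵢ:
  A: x = 0.186, y = 0.463
  B: x = 0.092, y = 0.136
  C: x = 0.299, y = 0.197
  D: x = 0.302, y = 0.163
  E: x = 0.120, y = 0.041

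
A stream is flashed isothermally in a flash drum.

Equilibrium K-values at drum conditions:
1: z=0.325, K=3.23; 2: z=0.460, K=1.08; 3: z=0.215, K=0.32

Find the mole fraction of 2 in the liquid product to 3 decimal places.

Material balance + equilibrium reduce to Σ zᵢ(Kᵢ−1)/(1+V/F(Kᵢ−1)) = 0.
g(0) = ΣzᵢKᵢ − 1 = 0.615 and g(1) = 1 − Σzᵢ/Kᵢ = -0.198, so a root lies in (0, 1).
Newton iteration, V/F⁰ = 0.6:
  V/F = 0.600: g = 0.0981, g' = -0.582 → V/F = 0.769
  V/F = 0.769: g = -0.0046, g' = -0.658 → V/F = 0.762
Converged at V/F = 0.762.
Compositions from xᵢ = zᵢ/(1+V/F(Kᵢ−1)), yᵢ = Kᵢxᵢ:
  1: x = 0.120, y = 0.389
  2: x = 0.434, y = 0.468
  3: x = 0.446, y = 0.143

x_2 = 0.434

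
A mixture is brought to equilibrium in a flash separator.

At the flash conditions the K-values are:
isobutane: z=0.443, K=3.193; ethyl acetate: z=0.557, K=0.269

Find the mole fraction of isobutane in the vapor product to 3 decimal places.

Rachford–Rice: g(ψ) = Σ zᵢ(Kᵢ−1)/(1+ψ(Kᵢ−1)) = 0.
Feasibility: ΣzᵢKᵢ = 1.564, Σzᵢ/Kᵢ = 2.209 — both > 1, two phases present.
Iterate (Newton) starting at ψ = 0.33:
  ψ = 0.330: g = 0.0270, g' = -1.234 → ψ = 0.352
Converged at ψ = 0.352.
Compositions from xᵢ = zᵢ/(1+ψ(Kᵢ−1)), yᵢ = Kᵢxᵢ:
  isobutane: x = 0.250, y = 0.798
  ethyl acetate: x = 0.750, y = 0.202

y_isobutane = 0.798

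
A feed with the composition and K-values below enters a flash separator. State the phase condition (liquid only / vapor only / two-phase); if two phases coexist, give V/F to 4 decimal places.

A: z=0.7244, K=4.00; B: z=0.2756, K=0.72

ΣzᵢKᵢ = 3.0960; Σzᵢ/Kᵢ = 0.5639.
Since Σzᵢ/Kᵢ < 1 the mixture is above its dew point — single vapor phase.

vapor only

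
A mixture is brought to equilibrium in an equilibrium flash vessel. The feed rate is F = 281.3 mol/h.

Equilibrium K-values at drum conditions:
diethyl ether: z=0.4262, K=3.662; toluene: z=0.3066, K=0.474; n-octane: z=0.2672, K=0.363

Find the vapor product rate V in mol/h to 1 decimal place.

Rachford–Rice: g(V/F) = Σ zᵢ(Kᵢ−1)/(1+V/F(Kᵢ−1)) = 0.
g(0) = ΣzᵢKᵢ − 1 = 0.8031 and g(1) = 1 − Σzᵢ/Kᵢ = -0.4993, so a root lies in (0, 1).
Newton–Raphson from V/F = 0.5:
  V/F = 0.5000: g = 0.01815, g' = -0.9455 → V/F = 0.5192
  V/F = 0.5192: g = 0.00011, g' = -0.9348 → V/F = 0.5193
Converged at V/F = 0.5193.
Then V = V/F·F = 0.5193·281.3 = 146.1 mol/h and L = F − V = 135.2 mol/h.

V = 146.1 mol/h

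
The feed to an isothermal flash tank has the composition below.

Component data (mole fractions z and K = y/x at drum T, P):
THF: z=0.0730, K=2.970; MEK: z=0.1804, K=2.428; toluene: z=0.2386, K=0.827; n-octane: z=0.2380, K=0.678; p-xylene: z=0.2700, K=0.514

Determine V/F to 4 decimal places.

V/F = 0.2735

Rachford–Rice: g(V/F) = Σ zᵢ(Kᵢ−1)/(1+V/F(Kᵢ−1)) = 0.
Feasibility: ΣzᵢKᵢ = 1.1523, Σzᵢ/Kᵢ = 1.2637 — both > 1, two phases present.
Newton iteration, V/F⁰ = 0.58:
  V/F = 0.5800: g = -0.11482, g' = -0.3416 → V/F = 0.2439
  V/F = 0.2439: g = 0.01309, g' = -0.4506 → V/F = 0.2729
  V/F = 0.2729: g = 0.00027, g' = -0.4326 → V/F = 0.2735
Converged at V/F = 0.2735.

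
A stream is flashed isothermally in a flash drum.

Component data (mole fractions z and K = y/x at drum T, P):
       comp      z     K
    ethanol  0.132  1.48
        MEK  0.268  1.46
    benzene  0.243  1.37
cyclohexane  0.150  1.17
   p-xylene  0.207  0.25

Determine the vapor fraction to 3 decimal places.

Rachford–Rice: g(ψ) = Σ zᵢ(Kᵢ−1)/(1+ψ(Kᵢ−1)) = 0.
g(0) = ΣzᵢKᵢ − 1 = 0.147 and g(1) = 1 − Σzᵢ/Kᵢ = -0.406, so a root lies in (0, 1).
Iterate (Newton) starting at ψ = 0.6:
  ψ = 0.600: g = -0.0397, g' = -0.464 → ψ = 0.514
  ψ = 0.514: g = -0.0032, g' = -0.392 → ψ = 0.506
Converged at ψ = 0.506.

ψ = 0.506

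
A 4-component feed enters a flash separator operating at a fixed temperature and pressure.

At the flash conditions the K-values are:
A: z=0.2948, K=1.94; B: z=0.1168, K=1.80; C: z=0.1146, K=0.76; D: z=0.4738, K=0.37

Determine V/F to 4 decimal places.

V/F = 0.0863

Material balance + equilibrium reduce to Σ zᵢ(Kᵢ−1)/(1+V/F(Kᵢ−1)) = 0.
g(0) = ΣzᵢKᵢ − 1 = 0.0446 and g(1) = 1 − Σzᵢ/Kᵢ = -0.6482, so a root lies in (0, 1).
Newton iteration, V/F⁰ = 0.5:
  V/F = 0.5000: g = -0.21176, g' = -0.5680 → V/F = 0.1272
  V/F = 0.1272: g = -0.02053, g' = -0.4987 → V/F = 0.0860
  V/F = 0.0860: g = 0.00013, g' = -0.5055 → V/F = 0.0863
Converged at V/F = 0.0863.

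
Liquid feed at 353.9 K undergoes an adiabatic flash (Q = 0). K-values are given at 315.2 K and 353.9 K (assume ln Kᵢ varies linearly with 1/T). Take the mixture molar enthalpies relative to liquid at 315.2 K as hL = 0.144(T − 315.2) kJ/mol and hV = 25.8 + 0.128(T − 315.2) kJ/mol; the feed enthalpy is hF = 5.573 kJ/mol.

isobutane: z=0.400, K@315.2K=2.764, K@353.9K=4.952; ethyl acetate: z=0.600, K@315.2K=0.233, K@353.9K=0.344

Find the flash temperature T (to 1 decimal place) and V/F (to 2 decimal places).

T = 317.4 K, V/F = 0.20

Adiabatic flash: solve Rachford–Rice at each trial T, then check hF = ψ·hV(T) + (1−ψ)·hL(T).
  T = 315.2 K: K = (2.764, 0.233), RR gives ψ = 0.181, H_out = 4.680 kJ/mol
  T = 353.9 K: K = (4.952, 0.344), RR gives ψ = 0.458, H_out = 17.104 kJ/mol
  T = 334.5 K: K = (3.760, 0.286), RR gives ψ = 0.343, H_out = 11.521 kJ/mol
  T = 324.9 K: K = (3.241, 0.259), RR gives ψ = 0.272, H_out = 8.377 kJ/mol
  T = 320.0 K: K = (2.994, 0.246), RR gives ψ = 0.229, H_out = 6.594 kJ/mol
  T = 317.6 K: K = (2.878, 0.239), RR gives ψ = 0.206, H_out = 5.661 kJ/mol
Linear interpolation between T = 315.2 (H_out = 4.680) and T = 317.6 (H_out = 5.661) on hF = 5.573 gives T ≈ 317.4 K, at which ψ = 0.20.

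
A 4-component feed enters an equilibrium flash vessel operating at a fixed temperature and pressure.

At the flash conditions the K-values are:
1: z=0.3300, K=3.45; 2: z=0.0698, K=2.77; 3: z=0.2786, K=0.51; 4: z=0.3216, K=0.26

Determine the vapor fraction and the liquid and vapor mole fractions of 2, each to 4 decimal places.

Rachford–Rice: g(ψ) = Σ zᵢ(Kᵢ−1)/(1+ψ(Kᵢ−1)) = 0.
g(0) = ΣzᵢKᵢ − 1 = 0.5575 and g(1) = 1 − Σzᵢ/Kᵢ = -0.9040, so a root lies in (0, 1).
Iterate (Newton) starting at ψ = 0.68:
  ψ = 0.6800: g = -0.32444, g' = -1.1877 → ψ = 0.4068
  ψ = 0.4068: g = -0.03427, g' = -1.0356 → ψ = 0.3738
  ψ = 0.3738: g = 0.00031, g' = -1.0557 → ψ = 0.3740
Converged at ψ = 0.3740.
Compositions from xᵢ = zᵢ/(1+ψ(Kᵢ−1)), yᵢ = Kᵢxᵢ:
  1: x = 0.1722, y = 0.5941
  2: x = 0.0420, y = 0.1163
  3: x = 0.3411, y = 0.1740
  4: x = 0.4447, y = 0.1156

ψ = 0.3740, x_2 = 0.0420, y_2 = 0.1163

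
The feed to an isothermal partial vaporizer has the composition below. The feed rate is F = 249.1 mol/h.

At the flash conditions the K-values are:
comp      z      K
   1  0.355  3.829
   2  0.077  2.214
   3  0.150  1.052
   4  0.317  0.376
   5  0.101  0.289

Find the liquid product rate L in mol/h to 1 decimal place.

Newton–Raphson from V/F = 0.54:
  V/F = 0.540: g = 0.0465, g' = -0.902 → V/F = 0.592
Converged at V/F = 0.592.
Then V = V/F·F = 0.5917·249.1 = 147.4 mol/h and L = F − V = 101.7 mol/h.

L = 101.7 mol/h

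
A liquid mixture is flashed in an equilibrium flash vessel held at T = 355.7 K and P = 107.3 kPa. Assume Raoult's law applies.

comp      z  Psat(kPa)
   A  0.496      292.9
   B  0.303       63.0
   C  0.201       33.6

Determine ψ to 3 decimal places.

ψ = 0.627

Raoult's law: Kᵢ = Pᵢˢᵃᵗ/P = Pᵢˢᵃᵗ/107.3.
  K_A = 292.9/107.3 = 2.72973, K_B = 63.0/107.3 = 0.58714, K_C = 33.6/107.3 = 0.31314
Rachford–Rice: g(ψ) = Σ zᵢ(Kᵢ−1)/(1+ψ(Kᵢ−1)) = 0.
g(0) = ΣzᵢKᵢ − 1 = 0.595 and g(1) = 1 − Σzᵢ/Kᵢ = -0.340, so a root lies in (0, 1).
Iterate (Newton) starting at ψ = 0.48:
  ψ = 0.480: g = 0.1068, g' = -0.734 → ψ = 0.625
  ψ = 0.625: g = 0.0015, g' = -0.728 → ψ = 0.627
Converged at ψ = 0.627.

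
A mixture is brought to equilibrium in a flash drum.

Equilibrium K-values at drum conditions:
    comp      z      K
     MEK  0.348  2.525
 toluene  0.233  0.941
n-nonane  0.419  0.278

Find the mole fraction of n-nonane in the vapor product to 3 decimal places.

Rachford–Rice: g(V/F) = Σ zᵢ(Kᵢ−1)/(1+V/F(Kᵢ−1)) = 0.
Feasibility: ΣzᵢKᵢ = 1.214, Σzᵢ/Kᵢ = 1.893 — both > 1, two phases present.
Newton iteration, V/F⁰ = 0.54:
  V/F = 0.540: g = -0.2190, g' = -0.831 → V/F = 0.276
  V/F = 0.276: g = -0.0186, g' = -0.742 → V/F = 0.251
Converged at V/F = 0.251.
Compositions from xᵢ = zᵢ/(1+V/F(Kᵢ−1)), yᵢ = Kᵢxᵢ:
  MEK: x = 0.252, y = 0.635
  toluene: x = 0.237, y = 0.223
  n-nonane: x = 0.512, y = 0.142

y_n-nonane = 0.142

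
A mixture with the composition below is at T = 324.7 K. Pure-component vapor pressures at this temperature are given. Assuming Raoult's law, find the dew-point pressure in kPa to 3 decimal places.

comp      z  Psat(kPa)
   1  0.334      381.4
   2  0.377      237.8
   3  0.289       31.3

Pdew = 85.512 kPa

At the dew point ψ → 1, so Σzᵢ/Kᵢ = 1 with Kᵢ = Pᵢˢᵃᵗ/P ⇒ 1/P = Σzᵢ/Pᵢˢᵃᵗ.
1/P = 0.334/381.4 + 0.377/237.8 + 0.289/31.3 = 0.011694 ⇒ P = 85.512 kPa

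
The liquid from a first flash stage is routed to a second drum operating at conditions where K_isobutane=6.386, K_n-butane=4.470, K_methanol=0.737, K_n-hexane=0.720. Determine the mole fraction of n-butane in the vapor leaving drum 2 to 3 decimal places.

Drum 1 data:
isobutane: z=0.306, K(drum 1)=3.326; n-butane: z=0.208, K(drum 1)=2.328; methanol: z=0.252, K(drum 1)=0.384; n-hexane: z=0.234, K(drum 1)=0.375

y_n-butane (drum 2) = 0.147

Drum 1:
Let ψ₁ = V/F and solve Σ zᵢ(Kᵢ−1)/(1+ψ₁(Kᵢ−1)) = 0.
Feasibility: ΣzᵢKᵢ = 1.686, Σzᵢ/Kᵢ = 1.462 — both > 1, two phases present.
Newton iteration, ψ₁⁰ = 0.5:
  ψ₁ = 0.500: g = 0.0580, g' = -0.879 → ψ₁ = 0.566
Converged at ψ₁ = 0.566.
Drum-1 compositions:
  isobutane: x = 0.132, y = 0.439
  n-butane: x = 0.119, y = 0.276
  methanol: x = 0.387, y = 0.149
  n-hexane: x = 0.362, y = 0.136
Drum-2 feed = drum-1 liquid: z₂ = (0.1320, 0.1187, 0.3870, 0.3622).
Drum 2:
Material balance + equilibrium reduce to Σ zᵢ(Kᵢ−1)/(1+ψ₂(Kᵢ−1)) = 0.
g(0) = ΣzᵢKᵢ − 1 = 0.920 and g(1) = 1 − Σzᵢ/Kᵢ = -0.075, so a root lies in (0, 1).
Iterate (Newton) starting at ψ₂ = 0.49:
  ψ₂ = 0.490: g = 0.1136, g' = -0.559 → ψ₂ = 0.693
  ψ₂ = 0.693: g = 0.0208, g' = -0.378 → ψ₂ = 0.748
  ψ₂ = 0.748: g = 0.0008, g' = -0.349 → ψ₂ = 0.751
Converged at ψ₂ = 0.751.
  isobutane: x = 0.026, y = 0.167
  n-butane: x = 0.033, y = 0.147
  methanol: x = 0.482, y = 0.355
  n-hexane: x = 0.459, y = 0.330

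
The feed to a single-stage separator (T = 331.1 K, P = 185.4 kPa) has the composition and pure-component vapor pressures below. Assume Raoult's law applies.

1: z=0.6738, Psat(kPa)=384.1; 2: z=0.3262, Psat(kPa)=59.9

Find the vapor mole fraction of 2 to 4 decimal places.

Raoult's law: Kᵢ = Pᵢˢᵃᵗ/P = Pᵢˢᵃᵗ/185.4.
  K_1 = 384.1/185.4 = 2.071737, K_2 = 59.9/185.4 = 0.323085
Let β = V/F and solve Σ zᵢ(Kᵢ−1)/(1+β(Kᵢ−1)) = 0.
Check two-phase: ΣzᵢKᵢ = 1.5013 > 1 and Σzᵢ/Kᵢ = 1.3349 > 1, so g(0) = 0.5013 > 0 and g(1) = -0.3349 < 0.
Iterate (Newton) starting at β = 0.43:
  β = 0.4300: g = 0.18286, g' = -0.6601 → β = 0.7070
  β = 0.7070: g = -0.01266, g' = -0.8003 → β = 0.6912
  β = 0.6912: g = -0.00014, g' = -0.7833 → β = 0.6910
Converged at β = 0.6910.
Compositions from xᵢ = zᵢ/(1+β(Kᵢ−1)), yᵢ = Kᵢxᵢ:
  1: x = 0.3871, y = 0.8020
  2: x = 0.6129, y = 0.1980

y_2 = 0.1980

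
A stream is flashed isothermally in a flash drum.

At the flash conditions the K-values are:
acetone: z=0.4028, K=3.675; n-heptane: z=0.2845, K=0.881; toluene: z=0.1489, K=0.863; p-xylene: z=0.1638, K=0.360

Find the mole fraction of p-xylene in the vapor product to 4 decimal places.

y_p-xylene = 0.1417

Rachford–Rice: g(V/F) = Σ zᵢ(Kᵢ−1)/(1+V/F(Kᵢ−1)) = 0.
Feasibility: ΣzᵢKᵢ = 1.9184, Σzᵢ/Kᵢ = 1.0601 — both > 1, two phases present.
Newton–Raphson from V/F = 0.5:
  V/F = 0.5000: g = 0.24890, g' = -0.6804 → V/F = 0.8658
  V/F = 0.8658: g = 0.02893, g' = -0.6082 → V/F = 0.9134
  V/F = 0.9134: g = -0.00072, g' = -0.6406 → V/F = 0.9123
Converged at V/F = 0.9123.
Compositions from xᵢ = zᵢ/(1+V/F(Kᵢ−1)), yᵢ = Kᵢxᵢ:
  acetone: x = 0.1171, y = 0.4303
  n-heptane: x = 0.3191, y = 0.2812
  toluene: x = 0.1702, y = 0.1469
  p-xylene: x = 0.3936, y = 0.1417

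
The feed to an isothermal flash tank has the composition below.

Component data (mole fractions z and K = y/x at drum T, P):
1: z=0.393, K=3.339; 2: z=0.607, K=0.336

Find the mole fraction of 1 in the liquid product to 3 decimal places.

Binary case is linear: z₁(K₁−1)(1+β(K₂−1)) + z₂(K₂−1)(1+β(K₁−1)) = 0
⇒ β = [z₁(K₁−1)+z₂(K₂−1)] / [−(K₁−1)(K₂−1)] = 0.5162/1.5531 = 0.332
Compositions from xᵢ = zᵢ/(1+β(Kᵢ−1)), yᵢ = Kᵢxᵢ:
  1: x = 0.221, y = 0.738
  2: x = 0.779, y = 0.262

x_1 = 0.221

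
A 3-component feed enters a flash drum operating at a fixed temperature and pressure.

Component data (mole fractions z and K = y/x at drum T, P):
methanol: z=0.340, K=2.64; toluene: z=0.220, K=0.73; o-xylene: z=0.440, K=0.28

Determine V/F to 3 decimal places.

V/F = 0.185

Material balance + equilibrium reduce to Σ zᵢ(Kᵢ−1)/(1+V/F(Kᵢ−1)) = 0.
Check two-phase: ΣzᵢKᵢ = 1.181 > 1 and Σzᵢ/Kᵢ = 2.002 > 1, so g(0) = 0.181 > 0 and g(1) = -1.002 < 0.
Newton iteration, V/F⁰ = 0.4:
  V/F = 0.400: g = -0.1748, g' = -0.804 → V/F = 0.182
  V/F = 0.182: g = 0.0020, g' = -0.862 → V/F = 0.185
Converged at V/F = 0.185.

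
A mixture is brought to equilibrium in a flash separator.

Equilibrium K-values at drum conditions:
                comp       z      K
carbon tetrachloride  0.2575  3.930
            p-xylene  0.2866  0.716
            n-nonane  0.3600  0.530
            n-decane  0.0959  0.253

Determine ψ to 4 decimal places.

ψ = 0.3281

Let ψ = V/F and solve Σ zᵢ(Kᵢ−1)/(1+ψ(Kᵢ−1)) = 0.
g(0) = ΣzᵢKᵢ − 1 = 0.4322 and g(1) = 1 − Σzᵢ/Kᵢ = -0.5241, so a root lies in (0, 1).
Iterate (Newton) starting at ψ = 0.5:
  ψ = 0.5000: g = -0.12431, g' = -0.6674 → ψ = 0.3137
  ψ = 0.3137: g = 0.01171, g' = -0.8287 → ψ = 0.3279
  ψ = 0.3279: g = 0.00015, g' = -0.8081 → ψ = 0.3281
Converged at ψ = 0.3281.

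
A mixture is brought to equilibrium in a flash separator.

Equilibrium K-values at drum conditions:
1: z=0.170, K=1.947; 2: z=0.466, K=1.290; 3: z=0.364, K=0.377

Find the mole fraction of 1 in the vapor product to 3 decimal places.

y_1 = 0.276

Newton iteration, β⁰ = 0.5:
  β = 0.500: g = -0.1021, g' = -0.398 → β = 0.244
  β = 0.244: g = -0.0103, g' = -0.331 → β = 0.212
Converged at β = 0.212.
Compositions from xᵢ = zᵢ/(1+β(Kᵢ−1)), yᵢ = Kᵢxᵢ:
  1: x = 0.142, y = 0.276
  2: x = 0.439, y = 0.566
  3: x = 0.419, y = 0.158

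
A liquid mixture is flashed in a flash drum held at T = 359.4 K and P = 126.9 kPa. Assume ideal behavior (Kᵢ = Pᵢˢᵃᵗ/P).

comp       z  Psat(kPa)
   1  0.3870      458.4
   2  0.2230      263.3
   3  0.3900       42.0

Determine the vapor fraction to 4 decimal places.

ψ = 0.7033

Raoult's law: Kᵢ = Pᵢˢᵃᵗ/P = Pᵢˢᵃᵗ/126.9.
  K_1 = 458.4/126.9 = 3.612293, K_2 = 263.3/126.9 = 2.074862, K_3 = 42.0/126.9 = 0.330969
Material balance + equilibrium reduce to Σ zᵢ(Kᵢ−1)/(1+ψ(Kᵢ−1)) = 0.
Check two-phase: ΣzᵢKᵢ = 1.9897 > 1 and Σzᵢ/Kᵢ = 1.3930 > 1, so g(0) = 0.9897 > 0 and g(1) = -0.3930 < 0.
Newton–Raphson from ψ = 0.6:
  ψ = 0.6000: g = 0.10359, g' = -0.9831 → ψ = 0.7054
  ψ = 0.7054: g = -0.00212, g' = -1.0361 → ψ = 0.7033
Converged at ψ = 0.7033.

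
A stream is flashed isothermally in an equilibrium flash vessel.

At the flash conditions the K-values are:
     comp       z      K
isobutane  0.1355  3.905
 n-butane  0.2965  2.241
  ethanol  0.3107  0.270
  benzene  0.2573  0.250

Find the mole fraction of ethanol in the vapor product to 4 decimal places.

Newton–Raphson from ψ = 0.5:
  ψ = 0.5000: g = -0.27838, g' = -1.1451 → ψ = 0.2569
  ψ = 0.2569: g = -0.01378, g' = -1.1104 → ψ = 0.2445
  ψ = 0.2445: g = 0.00007, g' = -1.1221 → ψ = 0.2446
Converged at ψ = 0.2446.
Compositions from xᵢ = zᵢ/(1+ψ(Kᵢ−1)), yᵢ = Kᵢxᵢ:
  isobutane: x = 0.0792, y = 0.3094
  n-butane: x = 0.2275, y = 0.5098
  ethanol: x = 0.3782, y = 0.1021
  benzene: x = 0.3151, y = 0.0788

y_ethanol = 0.1021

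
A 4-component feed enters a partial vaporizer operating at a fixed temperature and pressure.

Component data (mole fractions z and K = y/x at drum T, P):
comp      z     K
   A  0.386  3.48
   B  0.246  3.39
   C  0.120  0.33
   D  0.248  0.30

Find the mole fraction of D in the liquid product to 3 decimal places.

Rachford–Rice: g(ψ) = Σ zᵢ(Kᵢ−1)/(1+ψ(Kᵢ−1)) = 0.
Feasibility: ΣzᵢKᵢ = 2.291, Σzᵢ/Kᵢ = 1.374 — both > 1, two phases present.
Newton–Raphson from ψ = 0.5:
  ψ = 0.500: g = 0.3072, g' = -1.174 → ψ = 0.762
  ψ = 0.762: g = 0.0038, g' = -1.243 → ψ = 0.765
Converged at ψ = 0.765.
Compositions from xᵢ = zᵢ/(1+ψ(Kᵢ−1)), yᵢ = Kᵢxᵢ:
  A: x = 0.133, y = 0.464
  B: x = 0.087, y = 0.295
  C: x = 0.246, y = 0.081
  D: x = 0.534, y = 0.160

x_D = 0.534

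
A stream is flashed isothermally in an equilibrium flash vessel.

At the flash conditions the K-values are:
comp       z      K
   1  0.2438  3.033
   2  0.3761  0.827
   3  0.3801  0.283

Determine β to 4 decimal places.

β = 0.1591

Newton–Raphson from β = 0.5:
  β = 0.5000: g = -0.25027, g' = -0.7361 → β = 0.1600
  β = 0.1600: g = -0.00079, g' = -0.8349 → β = 0.1591
Converged at β = 0.1591.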